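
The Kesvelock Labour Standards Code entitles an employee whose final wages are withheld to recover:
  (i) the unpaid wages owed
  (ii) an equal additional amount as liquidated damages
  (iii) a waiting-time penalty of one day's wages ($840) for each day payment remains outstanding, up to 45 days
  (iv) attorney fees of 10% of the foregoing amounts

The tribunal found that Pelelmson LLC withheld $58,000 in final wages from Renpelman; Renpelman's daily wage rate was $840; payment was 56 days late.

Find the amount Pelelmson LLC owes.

Liquidated damages (equal amount): $58,000
Penalty days: min(56, 45) = 45
Waiting-time penalty: 45 × $840 = $37,800
Subtotal: $58,000 + $58,000 + $37,800 = $153,800
Attorney fees: 10% of $153,800 = $15,380
Total award: $153,800 + $15,380 = $169,180

$169,180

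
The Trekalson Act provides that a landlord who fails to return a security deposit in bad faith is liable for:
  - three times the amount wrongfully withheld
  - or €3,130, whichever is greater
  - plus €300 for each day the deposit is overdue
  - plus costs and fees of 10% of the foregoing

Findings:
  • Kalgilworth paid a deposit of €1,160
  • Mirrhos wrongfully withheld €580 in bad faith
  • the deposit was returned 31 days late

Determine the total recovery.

€13,673

Trebled: 3 × €580 = €1,740
Minimum €3,130: €1,740 is below the minimum → €3,130
Late-return penalty: 31 × €300 = €9,300
Damages plus late penalty: €3,130 + €9,300 = €12,430
Costs and fees: 10% of €12,430 = €1,243
Total recovery: €12,430 + €1,243 = €13,673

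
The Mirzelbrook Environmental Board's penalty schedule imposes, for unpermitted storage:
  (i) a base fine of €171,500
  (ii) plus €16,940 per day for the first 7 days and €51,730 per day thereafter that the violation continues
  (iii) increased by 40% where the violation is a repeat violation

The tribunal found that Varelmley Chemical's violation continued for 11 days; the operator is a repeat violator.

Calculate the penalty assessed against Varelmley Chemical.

€695,800

First 7 days: 7 × €16,940 = €118,580
Remaining days: (11 − 7) × €51,730 = €206,920
Per-day component: €118,580 + €206,920 = €325,500
Base plus per-day: €171,500 + €325,500 = €497,000
Enhancement: 40% of €497,000 = €198,800
Enhanced fine: €497,000 + €198,800 = €695,800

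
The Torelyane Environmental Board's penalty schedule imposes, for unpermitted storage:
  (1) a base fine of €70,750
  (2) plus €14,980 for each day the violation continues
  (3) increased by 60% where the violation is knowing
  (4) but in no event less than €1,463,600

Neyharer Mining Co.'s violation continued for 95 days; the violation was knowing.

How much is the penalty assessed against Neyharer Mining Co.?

Civil penalty: €2,390,160

Per-day component: 95 × €14,980 = €1,423,100
Base plus per-day: €70,750 + €1,423,100 = €1,493,850
Enhancement: 60% of €1,493,850 = €896,310
Enhanced fine: €1,493,850 + €896,310 = €2,390,160
Minimum €1,463,600: €2,390,160 meets the minimum, no increase.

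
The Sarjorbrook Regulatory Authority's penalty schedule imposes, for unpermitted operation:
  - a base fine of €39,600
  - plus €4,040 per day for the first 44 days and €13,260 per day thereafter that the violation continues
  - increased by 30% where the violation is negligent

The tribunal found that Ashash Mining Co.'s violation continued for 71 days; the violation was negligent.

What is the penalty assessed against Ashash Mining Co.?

First 44 days: 44 × €4,040 = €177,760
Remaining days: (71 − 44) × €13,260 = €358,020
Per-day component: €177,760 + €358,020 = €535,780
Base plus per-day: €39,600 + €535,780 = €575,380
Enhancement: 30% of €575,380 = €172,614
Enhanced fine: €575,380 + €172,614 = €747,994

€747,994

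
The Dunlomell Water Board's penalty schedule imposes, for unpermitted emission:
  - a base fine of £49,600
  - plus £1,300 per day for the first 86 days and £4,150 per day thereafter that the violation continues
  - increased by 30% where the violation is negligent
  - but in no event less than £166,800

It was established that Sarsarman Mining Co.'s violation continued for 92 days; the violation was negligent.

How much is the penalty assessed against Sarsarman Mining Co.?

First 86 days: 86 × £1,300 = £111,800
Remaining days: (92 − 86) × £4,150 = £24,900
Per-day component: £111,800 + £24,900 = £136,700
Base plus per-day: £49,600 + £136,700 = £186,300
Enhancement: 30% of £186,300 = £55,890
Enhanced fine: £186,300 + £55,890 = £242,190
Minimum £166,800: £242,190 meets the minimum, no increase.

£242,190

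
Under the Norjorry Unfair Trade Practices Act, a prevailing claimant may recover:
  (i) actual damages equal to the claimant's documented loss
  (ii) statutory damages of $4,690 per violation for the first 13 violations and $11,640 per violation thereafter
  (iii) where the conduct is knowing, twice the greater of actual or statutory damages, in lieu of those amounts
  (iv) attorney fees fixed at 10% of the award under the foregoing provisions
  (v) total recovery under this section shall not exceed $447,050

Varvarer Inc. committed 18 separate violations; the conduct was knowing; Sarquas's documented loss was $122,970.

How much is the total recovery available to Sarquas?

$270,534

First 13 violations: 13 × $4,690 = $60,970
Remaining violations: (18 − 13) × $11,640 = $58,200
Statutory damages: $60,970 + $58,200 = $119,170
Greater of actual damages ($122,970) or statutory damages ($119,170): $122,970
Doubled: 2 × $122,970 = $245,940
Attorney fees: 10% of $245,940 = $24,594
Total before cap: $245,940 + $24,594 = $270,534
Cap at $447,050: $270,534 is within the cap, no reduction.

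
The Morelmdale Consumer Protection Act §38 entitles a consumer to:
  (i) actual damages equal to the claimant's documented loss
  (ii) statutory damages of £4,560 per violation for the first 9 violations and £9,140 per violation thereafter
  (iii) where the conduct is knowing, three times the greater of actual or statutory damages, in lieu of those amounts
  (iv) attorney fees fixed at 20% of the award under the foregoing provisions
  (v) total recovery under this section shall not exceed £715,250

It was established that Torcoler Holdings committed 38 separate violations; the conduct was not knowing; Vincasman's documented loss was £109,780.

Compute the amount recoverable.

Total recovery: £499,056

First 9 violations: 9 × £4,560 = £41,040
Remaining violations: (38 − 9) × £9,140 = £265,060
Statutory damages: £41,040 + £265,060 = £306,100
Conduct not knowing: the in-lieu enhancement does not apply.
Actual plus statutory damages: £109,780 + £306,100 = £415,880
Attorney fees: 20% of £415,880 = £83,176
Total before cap: £415,880 + £83,176 = £499,056
Cap at £715,250: £499,056 is within the cap, no reduction.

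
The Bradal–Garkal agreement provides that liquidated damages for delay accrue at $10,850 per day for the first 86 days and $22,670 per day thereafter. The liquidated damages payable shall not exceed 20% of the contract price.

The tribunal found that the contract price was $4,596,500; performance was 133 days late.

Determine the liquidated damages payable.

First 86 days: 86 × $10,850 = $933,100
Remaining days: (133 − 86) × $22,670 = $1,065,490
Accrued per-day damages: $933,100 + $1,065,490 = $1,998,590
Cap: 20% of $4,596,500 = $919,300
Cap at $919,300: $1,998,590 exceeds the cap → $919,300

$919,300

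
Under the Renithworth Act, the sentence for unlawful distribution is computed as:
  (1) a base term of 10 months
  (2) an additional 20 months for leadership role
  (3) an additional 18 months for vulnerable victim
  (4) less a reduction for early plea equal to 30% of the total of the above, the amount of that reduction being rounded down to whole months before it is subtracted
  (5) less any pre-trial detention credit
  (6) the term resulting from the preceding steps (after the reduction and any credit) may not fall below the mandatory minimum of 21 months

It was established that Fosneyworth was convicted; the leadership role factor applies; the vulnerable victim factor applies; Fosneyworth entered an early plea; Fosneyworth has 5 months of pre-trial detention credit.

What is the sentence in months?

29 months

Leadership role enhancement: +20 months
Vulnerable victim enhancement: +18 months
Adjusted term: 10 months + 20 months + 18 months = 48 months
Early plea reduction: 30% of 48 months = 14 months (rounded down)
After reduction: 48 − 14 = 34 months
Less pre-trial detention credit: 34 months − 5 months = 29 months
Minimum 21 months: 29 months meets the minimum, no increase.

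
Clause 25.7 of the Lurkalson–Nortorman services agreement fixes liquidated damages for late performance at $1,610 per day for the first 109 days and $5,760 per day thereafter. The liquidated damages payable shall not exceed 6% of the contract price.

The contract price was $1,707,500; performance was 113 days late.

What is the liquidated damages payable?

First 109 days: 109 × $1,610 = $175,490
Remaining days: (113 − 109) × $5,760 = $23,040
Accrued per-day damages: $175,490 + $23,040 = $198,530
Cap: 6% of $1,707,500 = $102,450
Cap at $102,450: $198,530 exceeds the cap → $102,450

$102,450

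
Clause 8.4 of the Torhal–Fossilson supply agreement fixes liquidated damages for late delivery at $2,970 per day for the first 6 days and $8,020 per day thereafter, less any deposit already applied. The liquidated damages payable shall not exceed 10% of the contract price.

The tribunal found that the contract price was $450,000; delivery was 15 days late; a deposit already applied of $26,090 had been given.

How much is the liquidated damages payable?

$45,000

First 6 days: 6 × $2,970 = $17,820
Remaining days: (15 − 6) × $8,020 = $72,180
Accrued per-day damages: $17,820 + $72,180 = $90,000
Less deposit already applied: $90,000 − $26,090 = $63,910
Cap: 10% of $450,000 = $45,000
Cap at $45,000: $63,910 exceeds the cap → $45,000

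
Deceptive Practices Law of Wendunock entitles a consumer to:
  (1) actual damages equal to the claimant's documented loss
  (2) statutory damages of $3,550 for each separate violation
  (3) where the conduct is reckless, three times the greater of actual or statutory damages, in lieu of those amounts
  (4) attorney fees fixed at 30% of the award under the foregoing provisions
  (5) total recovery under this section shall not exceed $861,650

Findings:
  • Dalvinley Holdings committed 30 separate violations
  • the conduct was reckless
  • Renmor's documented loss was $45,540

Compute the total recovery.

$415,350

Statutory damages: 30 × $3,550 = $106,500
Greater of actual damages ($45,540) or statutory damages ($106,500): $106,500
Trebled: 3 × $106,500 = $319,500
Attorney fees: 30% of $319,500 = $95,850
Total before cap: $319,500 + $95,850 = $415,350
Cap at $861,650: $415,350 is within the cap, no reduction.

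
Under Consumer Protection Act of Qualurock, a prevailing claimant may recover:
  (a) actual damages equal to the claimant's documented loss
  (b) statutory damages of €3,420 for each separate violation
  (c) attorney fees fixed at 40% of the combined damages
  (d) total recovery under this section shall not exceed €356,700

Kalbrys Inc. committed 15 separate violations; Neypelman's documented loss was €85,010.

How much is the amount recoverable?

Statutory damages: 15 × €3,420 = €51,300
Combined damages: €85,010 + €51,300 = €136,310
Attorney fees: 40% of €136,310 = €54,524
Total before cap: €136,310 + €54,524 = €190,834
Cap at €356,700: €190,834 is within the cap, no reduction.

€190,834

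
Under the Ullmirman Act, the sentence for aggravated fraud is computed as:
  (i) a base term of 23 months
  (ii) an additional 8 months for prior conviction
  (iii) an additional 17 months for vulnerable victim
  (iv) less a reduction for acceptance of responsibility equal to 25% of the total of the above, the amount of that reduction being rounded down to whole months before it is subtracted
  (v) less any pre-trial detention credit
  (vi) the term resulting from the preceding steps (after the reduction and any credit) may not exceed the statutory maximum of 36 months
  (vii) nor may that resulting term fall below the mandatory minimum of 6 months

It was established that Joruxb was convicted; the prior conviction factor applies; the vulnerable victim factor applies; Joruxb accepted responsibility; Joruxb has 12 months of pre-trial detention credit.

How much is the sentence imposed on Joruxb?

24 months

Prior conviction enhancement: +8 months
Vulnerable victim enhancement: +17 months
Adjusted term: 23 months + 8 months + 17 months = 48 months
Acceptance of responsibility reduction: 25% of 48 months = 12 months (rounded down)
After reduction: 48 − 12 = 36 months
Less pre-trial detention credit: 36 months − 12 months = 24 months
Cap at 36 months: 24 months is within the cap, no reduction.
Minimum 6 months: 24 months meets the minimum, no increase.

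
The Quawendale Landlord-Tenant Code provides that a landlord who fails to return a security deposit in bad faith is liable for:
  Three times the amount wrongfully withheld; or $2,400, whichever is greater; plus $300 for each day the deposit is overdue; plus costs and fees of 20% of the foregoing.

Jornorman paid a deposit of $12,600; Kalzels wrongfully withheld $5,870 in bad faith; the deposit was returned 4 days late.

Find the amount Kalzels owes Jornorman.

$22,572

Trebled: 3 × $5,870 = $17,610
Minimum $2,400: $17,610 meets the minimum, no increase.
Late-return penalty: 4 × $300 = $1,200
Damages plus late penalty: $17,610 + $1,200 = $18,810
Costs and fees: 20% of $18,810 = $3,762
Total recovery: $18,810 + $3,762 = $22,572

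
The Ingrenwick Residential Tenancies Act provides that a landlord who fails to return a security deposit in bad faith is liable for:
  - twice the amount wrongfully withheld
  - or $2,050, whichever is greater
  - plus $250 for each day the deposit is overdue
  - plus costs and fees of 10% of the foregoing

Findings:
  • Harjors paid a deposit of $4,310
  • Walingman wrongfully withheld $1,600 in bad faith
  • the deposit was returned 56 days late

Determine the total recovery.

Recovery: $18,920

Doubled: 2 × $1,600 = $3,200
Minimum $2,050: $3,200 meets the minimum, no increase.
Late-return penalty: 56 × $250 = $14,000
Damages plus late penalty: $3,200 + $14,000 = $17,200
Costs and fees: 10% of $17,200 = $1,720
Total recovery: $17,200 + $1,720 = $18,920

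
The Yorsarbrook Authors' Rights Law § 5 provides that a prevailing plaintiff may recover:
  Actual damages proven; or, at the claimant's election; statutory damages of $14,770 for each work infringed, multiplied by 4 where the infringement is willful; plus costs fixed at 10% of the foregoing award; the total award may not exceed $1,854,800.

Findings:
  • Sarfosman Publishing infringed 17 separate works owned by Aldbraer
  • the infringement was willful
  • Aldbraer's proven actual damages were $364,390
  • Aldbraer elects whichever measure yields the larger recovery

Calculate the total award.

Statutory damages: 17 × $14,770 = $251,090
Multiplied by 4: 4 × $251,090 = $1,004,360
Greater of actual damages ($364,390) or enhanced statutory damages ($1,004,360): $1,004,360
Costs: 10% of $1,004,360 = $100,436
Award plus costs: $1,004,360 + $100,436 = $1,104,796
Cap at $1,854,800: $1,104,796 is within the cap, no reduction.

$1,104,796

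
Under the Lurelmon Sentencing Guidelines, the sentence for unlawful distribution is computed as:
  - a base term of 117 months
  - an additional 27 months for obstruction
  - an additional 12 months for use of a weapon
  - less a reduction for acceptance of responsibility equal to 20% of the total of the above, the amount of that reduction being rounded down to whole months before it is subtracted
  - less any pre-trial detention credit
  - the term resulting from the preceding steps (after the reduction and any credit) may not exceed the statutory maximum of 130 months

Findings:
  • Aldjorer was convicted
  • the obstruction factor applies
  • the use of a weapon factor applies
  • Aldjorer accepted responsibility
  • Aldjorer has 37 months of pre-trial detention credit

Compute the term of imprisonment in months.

88 months

Obstruction enhancement: +27 months
Use of a weapon enhancement: +12 months
Adjusted term: 117 months + 27 months + 12 months = 156 months
Acceptance of responsibility reduction: 20% of 156 months = 31 months (rounded down)
After reduction: 156 − 31 = 125 months
Less pre-trial detention credit: 125 months − 37 months = 88 months
Cap at 130 months: 88 months is within the cap, no reduction.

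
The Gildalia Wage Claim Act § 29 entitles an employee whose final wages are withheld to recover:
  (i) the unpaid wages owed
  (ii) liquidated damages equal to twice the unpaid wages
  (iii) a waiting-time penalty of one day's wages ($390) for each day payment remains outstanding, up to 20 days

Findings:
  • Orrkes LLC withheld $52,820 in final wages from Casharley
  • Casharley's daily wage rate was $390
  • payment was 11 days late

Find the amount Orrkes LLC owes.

Doubled: 2 × $52,820 = $105,640
Penalty days: min(11, 20) = 11
Waiting-time penalty: 11 × $390 = $4,290
Total award: $52,820 + $105,640 + $4,290 = $162,750

$162,750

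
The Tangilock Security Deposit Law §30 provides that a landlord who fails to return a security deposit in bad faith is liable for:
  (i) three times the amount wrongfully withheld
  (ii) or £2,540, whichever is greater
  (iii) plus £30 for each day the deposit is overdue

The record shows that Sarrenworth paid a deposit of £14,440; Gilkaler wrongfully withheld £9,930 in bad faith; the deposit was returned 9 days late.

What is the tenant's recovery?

£30,060

Trebled: 3 × £9,930 = £29,790
Minimum £2,540: £29,790 meets the minimum, no increase.
Late-return penalty: 9 × £30 = £270
Damages plus late penalty: £29,790 + £270 = £30,060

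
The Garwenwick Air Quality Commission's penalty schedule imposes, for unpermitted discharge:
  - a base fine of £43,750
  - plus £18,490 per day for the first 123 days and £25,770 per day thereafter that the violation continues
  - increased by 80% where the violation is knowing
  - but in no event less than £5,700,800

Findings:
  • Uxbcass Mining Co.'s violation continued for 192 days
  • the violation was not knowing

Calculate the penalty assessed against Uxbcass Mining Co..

£5,700,800

First 123 days: 123 × £18,490 = £2,274,270
Remaining days: (192 − 123) × £25,770 = £1,778,130
Per-day component: £2,274,270 + £1,778,130 = £4,052,400
Base plus per-day: £43,750 + £4,052,400 = £4,096,150
The violation was not knowing: no 80% increase.
Minimum £5,700,800: £4,096,150 is below the minimum → £5,700,800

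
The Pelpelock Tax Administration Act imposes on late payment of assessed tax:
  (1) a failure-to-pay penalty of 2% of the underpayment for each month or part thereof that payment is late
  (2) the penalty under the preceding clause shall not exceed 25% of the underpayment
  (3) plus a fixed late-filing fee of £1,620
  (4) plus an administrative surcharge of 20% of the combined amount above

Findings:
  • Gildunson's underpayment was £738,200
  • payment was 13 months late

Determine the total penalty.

Accrued rate: 2% × 13 = 26%, capped at 25% → 25%
Failure-to-pay penalty: 25% of £738,200 = £184,550
Penalty before surcharge: £184,550 + £1,620 = £186,170
Administrative surcharge: 20% of £186,170 = £37,234
Total penalty: £186,170 + £37,234 = £223,404

£223,404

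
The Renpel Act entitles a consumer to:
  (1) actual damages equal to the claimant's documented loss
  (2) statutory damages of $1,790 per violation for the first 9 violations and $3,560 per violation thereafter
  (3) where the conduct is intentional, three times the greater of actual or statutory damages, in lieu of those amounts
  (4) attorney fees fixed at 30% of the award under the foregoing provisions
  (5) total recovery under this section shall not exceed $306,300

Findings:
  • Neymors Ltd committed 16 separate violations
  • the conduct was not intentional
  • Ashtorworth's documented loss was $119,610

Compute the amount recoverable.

$208,832

First 9 violations: 9 × $1,790 = $16,110
Remaining violations: (16 − 9) × $3,560 = $24,920
Statutory damages: $16,110 + $24,920 = $41,030
Conduct not intentional: the in-lieu enhancement does not apply.
Actual plus statutory damages: $119,610 + $41,030 = $160,640
Attorney fees: 30% of $160,640 = $48,192
Total before cap: $160,640 + $48,192 = $208,832
Cap at $306,300: $208,832 is within the cap, no reduction.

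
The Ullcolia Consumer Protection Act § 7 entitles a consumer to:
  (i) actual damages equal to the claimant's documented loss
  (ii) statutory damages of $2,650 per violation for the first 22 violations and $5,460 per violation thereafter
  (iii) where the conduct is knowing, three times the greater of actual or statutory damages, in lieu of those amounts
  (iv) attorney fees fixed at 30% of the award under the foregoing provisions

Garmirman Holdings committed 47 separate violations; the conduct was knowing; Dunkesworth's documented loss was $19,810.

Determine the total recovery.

$759,720

First 22 violations: 22 × $2,650 = $58,300
Remaining violations: (47 − 22) × $5,460 = $136,500
Statutory damages: $58,300 + $136,500 = $194,800
Greater of actual damages ($19,810) or statutory damages ($194,800): $194,800
Trebled: 3 × $194,800 = $584,400
Attorney fees: 30% of $584,400 = $175,320
Total recovery: $584,400 + $175,320 = $759,720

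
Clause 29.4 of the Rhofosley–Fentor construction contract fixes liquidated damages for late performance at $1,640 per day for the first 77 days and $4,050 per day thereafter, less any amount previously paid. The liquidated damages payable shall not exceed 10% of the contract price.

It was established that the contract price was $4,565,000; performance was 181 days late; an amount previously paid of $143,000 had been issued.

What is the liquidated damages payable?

First 77 days: 77 × $1,640 = $126,280
Remaining days: (181 − 77) × $4,050 = $421,200
Accrued per-day damages: $126,280 + $421,200 = $547,480
Less amount previously paid: $547,480 − $143,000 = $404,480
Cap: 10% of $4,565,000 = $456,500
Cap at $456,500: $404,480 is within the cap, no reduction.

Liquidated damages: $404,480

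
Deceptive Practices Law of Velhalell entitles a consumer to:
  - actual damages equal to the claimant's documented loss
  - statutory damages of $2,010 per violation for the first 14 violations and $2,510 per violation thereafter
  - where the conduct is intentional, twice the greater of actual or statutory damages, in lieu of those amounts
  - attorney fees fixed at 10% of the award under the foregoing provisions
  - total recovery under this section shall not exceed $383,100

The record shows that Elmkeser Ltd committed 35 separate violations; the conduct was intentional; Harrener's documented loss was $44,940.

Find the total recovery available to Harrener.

$177,870

First 14 violations: 14 × $2,010 = $28,140
Remaining violations: (35 − 14) × $2,510 = $52,710
Statutory damages: $28,140 + $52,710 = $80,850
Greater of actual damages ($44,940) or statutory damages ($80,850): $80,850
Doubled: 2 × $80,850 = $161,700
Attorney fees: 10% of $161,700 = $16,170
Total before cap: $161,700 + $16,170 = $177,870
Cap at $383,100: $177,870 is within the cap, no reduction.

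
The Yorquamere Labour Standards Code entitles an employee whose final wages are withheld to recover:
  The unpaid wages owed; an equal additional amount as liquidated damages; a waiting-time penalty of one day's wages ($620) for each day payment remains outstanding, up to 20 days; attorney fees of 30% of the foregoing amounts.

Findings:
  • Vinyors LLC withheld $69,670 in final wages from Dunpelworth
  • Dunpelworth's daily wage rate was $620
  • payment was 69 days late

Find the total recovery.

$197,262

Liquidated damages (equal amount): $69,670
Penalty days: min(69, 20) = 20
Waiting-time penalty: 20 × $620 = $12,400
Subtotal: $69,670 + $69,670 + $12,400 = $151,740
Attorney fees: 30% of $151,740 = $45,522
Total award: $151,740 + $45,522 = $197,262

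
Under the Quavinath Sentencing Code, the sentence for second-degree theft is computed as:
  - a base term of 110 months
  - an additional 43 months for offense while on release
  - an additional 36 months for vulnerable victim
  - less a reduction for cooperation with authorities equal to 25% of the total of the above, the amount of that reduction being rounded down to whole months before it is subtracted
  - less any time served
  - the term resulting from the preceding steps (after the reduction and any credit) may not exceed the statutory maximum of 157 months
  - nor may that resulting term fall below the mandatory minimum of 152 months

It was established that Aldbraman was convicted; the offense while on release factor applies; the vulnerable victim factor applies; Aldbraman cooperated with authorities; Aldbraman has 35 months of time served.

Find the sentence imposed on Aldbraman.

Offense while on release enhancement: +43 months
Vulnerable victim enhancement: +36 months
Adjusted term: 110 months + 43 months + 36 months = 189 months
Cooperation with authorities reduction: 25% of 189 months = 47 months (rounded down)
After reduction: 189 − 47 = 142 months
Less time served: 142 months − 35 months = 107 months
Cap at 157 months: 107 months is within the cap, no reduction.
Minimum 152 months: 107 months is below the minimum → 152 months

152 months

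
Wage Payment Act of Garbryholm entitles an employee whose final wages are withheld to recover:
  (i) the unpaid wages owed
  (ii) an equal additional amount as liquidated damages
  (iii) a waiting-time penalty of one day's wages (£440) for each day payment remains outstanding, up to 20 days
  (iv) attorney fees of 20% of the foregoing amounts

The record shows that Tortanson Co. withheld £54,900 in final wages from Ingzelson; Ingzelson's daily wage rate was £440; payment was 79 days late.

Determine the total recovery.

Liquidated damages (equal amount): £54,900
Penalty days: min(79, 20) = 20
Waiting-time penalty: 20 × £440 = £8,800
Subtotal: £54,900 + £54,900 + £8,800 = £118,600
Attorney fees: 20% of £118,600 = £23,720
Total award: £118,600 + £23,720 = £142,320

Total award: £142,320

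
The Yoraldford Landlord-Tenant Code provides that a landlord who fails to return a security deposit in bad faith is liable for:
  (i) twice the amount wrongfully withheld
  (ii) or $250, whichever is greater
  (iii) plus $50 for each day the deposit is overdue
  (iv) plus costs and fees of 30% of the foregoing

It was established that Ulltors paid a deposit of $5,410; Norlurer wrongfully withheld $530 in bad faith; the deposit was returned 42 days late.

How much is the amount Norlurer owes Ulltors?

Doubled: 2 × $530 = $1,060
Minimum $250: $1,060 meets the minimum, no increase.
Late-return penalty: 42 × $50 = $2,100
Damages plus late penalty: $1,060 + $2,100 = $3,160
Costs and fees: 30% of $3,160 = $948
Total recovery: $3,160 + $948 = $4,108

$4,108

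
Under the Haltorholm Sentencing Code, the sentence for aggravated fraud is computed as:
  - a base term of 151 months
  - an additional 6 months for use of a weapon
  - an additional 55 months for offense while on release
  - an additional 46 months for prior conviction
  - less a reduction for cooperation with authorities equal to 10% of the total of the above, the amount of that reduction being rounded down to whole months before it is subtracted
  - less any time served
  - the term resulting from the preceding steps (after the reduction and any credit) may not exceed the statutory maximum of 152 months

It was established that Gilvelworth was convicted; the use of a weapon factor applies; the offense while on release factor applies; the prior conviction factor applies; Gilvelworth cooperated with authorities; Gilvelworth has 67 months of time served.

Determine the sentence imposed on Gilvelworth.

152 months

Use of a weapon enhancement: +6 months
Offense while on release enhancement: +55 months
Prior conviction enhancement: +46 months
Adjusted term: 151 months + 6 months + 55 months + 46 months = 258 months
Cooperation with authorities reduction: 10% of 258 months = 25 months (rounded down)
After reduction: 258 − 25 = 233 months
Less time served: 233 months − 67 months = 166 months
Cap at 152 months: 166 months exceeds the cap → 152 months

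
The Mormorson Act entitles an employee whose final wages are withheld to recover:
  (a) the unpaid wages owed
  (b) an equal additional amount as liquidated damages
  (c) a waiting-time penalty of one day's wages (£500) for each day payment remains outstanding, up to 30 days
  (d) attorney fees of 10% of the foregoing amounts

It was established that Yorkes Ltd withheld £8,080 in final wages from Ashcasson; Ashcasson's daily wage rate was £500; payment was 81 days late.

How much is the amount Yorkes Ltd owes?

Liquidated damages (equal amount): £8,080
Penalty days: min(81, 30) = 30
Waiting-time penalty: 30 × £500 = £15,000
Subtotal: £8,080 + £8,080 + £15,000 = £31,160
Attorney fees: 10% of £31,160 = £3,116
Total award: £31,160 + £3,116 = £34,276

£34,276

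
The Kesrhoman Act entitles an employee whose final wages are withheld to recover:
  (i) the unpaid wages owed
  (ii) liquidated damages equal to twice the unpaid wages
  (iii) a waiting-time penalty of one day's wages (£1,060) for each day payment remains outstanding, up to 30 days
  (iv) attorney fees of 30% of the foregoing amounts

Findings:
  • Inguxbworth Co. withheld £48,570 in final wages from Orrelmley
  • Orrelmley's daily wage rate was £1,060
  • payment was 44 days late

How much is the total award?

£230,763

Doubled: 2 × £48,570 = £97,140
Penalty days: min(44, 30) = 30
Waiting-time penalty: 30 × £1,060 = £31,800
Subtotal: £48,570 + £97,140 + £31,800 = £177,510
Attorney fees: 30% of £177,510 = £53,253
Total award: £177,510 + £53,253 = £230,763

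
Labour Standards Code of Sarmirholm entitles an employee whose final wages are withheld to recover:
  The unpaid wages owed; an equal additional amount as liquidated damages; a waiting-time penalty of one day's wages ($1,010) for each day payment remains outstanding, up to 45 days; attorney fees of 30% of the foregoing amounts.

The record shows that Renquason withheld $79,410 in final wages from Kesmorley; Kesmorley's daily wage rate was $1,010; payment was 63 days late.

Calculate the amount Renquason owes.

Liquidated damages (equal amount): $79,410
Penalty days: min(63, 45) = 45
Waiting-time penalty: 45 × $1,010 = $45,450
Subtotal: $79,410 + $79,410 + $45,450 = $204,270
Attorney fees: 30% of $204,270 = $61,281
Total award: $204,270 + $61,281 = $265,551

$265,551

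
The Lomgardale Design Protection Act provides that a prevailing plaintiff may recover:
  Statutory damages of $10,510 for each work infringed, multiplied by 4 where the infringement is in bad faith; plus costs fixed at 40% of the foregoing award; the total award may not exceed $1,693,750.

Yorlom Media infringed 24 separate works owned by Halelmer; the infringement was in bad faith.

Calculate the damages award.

$1,412,544

Statutory damages: 24 × $10,510 = $252,240
Multiplied by 4: 4 × $252,240 = $1,008,960
Costs: 40% of $1,008,960 = $403,584
Award plus costs: $1,008,960 + $403,584 = $1,412,544
Cap at $1,693,750: $1,412,544 is within the cap, no reduction.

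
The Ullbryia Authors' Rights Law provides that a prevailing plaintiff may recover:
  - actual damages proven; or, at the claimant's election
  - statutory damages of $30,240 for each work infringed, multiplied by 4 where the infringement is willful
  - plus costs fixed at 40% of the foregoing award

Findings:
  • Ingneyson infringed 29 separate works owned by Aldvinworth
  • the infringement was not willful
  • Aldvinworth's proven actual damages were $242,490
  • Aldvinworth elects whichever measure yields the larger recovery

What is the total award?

Statutory damages: 29 × $30,240 = $876,960
Infringement not willful: no ×4 enhancement.
Greater of actual damages ($242,490) or statutory damages ($876,960): $876,960
Costs: 40% of $876,960 = $350,784
Award plus costs: $876,960 + $350,784 = $1,227,744

$1,227,744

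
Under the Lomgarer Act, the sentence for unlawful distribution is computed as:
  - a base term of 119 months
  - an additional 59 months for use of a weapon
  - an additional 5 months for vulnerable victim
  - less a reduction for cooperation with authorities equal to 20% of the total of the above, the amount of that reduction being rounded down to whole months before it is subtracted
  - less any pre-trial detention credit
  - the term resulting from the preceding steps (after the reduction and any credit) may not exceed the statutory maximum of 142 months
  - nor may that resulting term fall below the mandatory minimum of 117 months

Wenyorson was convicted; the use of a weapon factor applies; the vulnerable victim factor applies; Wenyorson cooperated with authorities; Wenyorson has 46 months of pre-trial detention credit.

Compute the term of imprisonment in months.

Use of a weapon enhancement: +59 months
Vulnerable victim enhancement: +5 months
Adjusted term: 119 months + 59 months + 5 months = 183 months
Cooperation with authorities reduction: 20% of 183 months = 36 months (rounded down)
After reduction: 183 − 36 = 147 months
Less pre-trial detention credit: 147 months − 46 months = 101 months
Cap at 142 months: 101 months is within the cap, no reduction.
Minimum 117 months: 101 months is below the minimum → 117 months

117 months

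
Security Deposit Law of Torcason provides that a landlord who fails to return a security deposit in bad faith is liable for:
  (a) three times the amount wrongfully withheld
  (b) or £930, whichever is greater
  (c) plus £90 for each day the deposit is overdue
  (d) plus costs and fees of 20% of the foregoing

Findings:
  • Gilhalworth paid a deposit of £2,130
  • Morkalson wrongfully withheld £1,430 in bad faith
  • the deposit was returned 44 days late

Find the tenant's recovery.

Trebled: 3 × £1,430 = £4,290
Minimum £930: £4,290 meets the minimum, no increase.
Late-return penalty: 44 × £90 = £3,960
Damages plus late penalty: £4,290 + £3,960 = £8,250
Costs and fees: 20% of £8,250 = £1,650
Total recovery: £8,250 + £1,650 = £9,900

£9,900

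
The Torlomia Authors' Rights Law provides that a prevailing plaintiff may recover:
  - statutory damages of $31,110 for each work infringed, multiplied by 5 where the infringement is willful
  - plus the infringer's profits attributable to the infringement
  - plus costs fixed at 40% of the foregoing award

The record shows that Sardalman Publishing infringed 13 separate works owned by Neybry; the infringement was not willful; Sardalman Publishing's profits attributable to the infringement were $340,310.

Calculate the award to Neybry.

Statutory damages: 13 × $31,110 = $404,430
Infringement not willful: no ×5 enhancement.
Combined award: $404,430 + $340,310 = $744,740
Costs: 40% of $744,740 = $297,896
Award plus costs: $744,740 + $297,896 = $1,042,636

$1,042,636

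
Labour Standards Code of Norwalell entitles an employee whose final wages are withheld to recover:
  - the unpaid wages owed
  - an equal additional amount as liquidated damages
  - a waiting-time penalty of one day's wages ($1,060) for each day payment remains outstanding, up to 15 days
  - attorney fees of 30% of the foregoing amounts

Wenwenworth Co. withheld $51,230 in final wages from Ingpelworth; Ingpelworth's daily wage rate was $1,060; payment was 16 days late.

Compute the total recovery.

$153,868

Liquidated damages (equal amount): $51,230
Penalty days: min(16, 15) = 15
Waiting-time penalty: 15 × $1,060 = $15,900
Subtotal: $51,230 + $51,230 + $15,900 = $118,360
Attorney fees: 30% of $118,360 = $35,508
Total award: $118,360 + $35,508 = $153,868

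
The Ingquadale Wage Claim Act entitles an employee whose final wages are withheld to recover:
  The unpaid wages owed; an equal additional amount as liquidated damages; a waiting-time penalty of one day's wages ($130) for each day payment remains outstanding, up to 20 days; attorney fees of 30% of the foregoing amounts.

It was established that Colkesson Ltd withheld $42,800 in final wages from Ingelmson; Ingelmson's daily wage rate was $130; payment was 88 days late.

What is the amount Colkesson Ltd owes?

Liquidated damages (equal amount): $42,800
Penalty days: min(88, 20) = 20
Waiting-time penalty: 20 × $130 = $2,600
Subtotal: $42,800 + $42,800 + $2,600 = $88,200
Attorney fees: 30% of $88,200 = $26,460
Total award: $88,200 + $26,460 = $114,660

Total award: $114,660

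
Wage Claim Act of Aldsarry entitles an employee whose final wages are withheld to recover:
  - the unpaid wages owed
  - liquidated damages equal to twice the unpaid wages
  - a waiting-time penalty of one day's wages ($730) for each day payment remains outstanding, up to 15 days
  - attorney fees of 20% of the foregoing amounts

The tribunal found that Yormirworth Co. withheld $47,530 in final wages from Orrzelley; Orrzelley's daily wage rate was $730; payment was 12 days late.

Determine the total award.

Doubled: 2 × $47,530 = $95,060
Penalty days: min(12, 15) = 12
Waiting-time penalty: 12 × $730 = $8,760
Subtotal: $47,530 + $95,060 + $8,760 = $151,350
Attorney fees: 20% of $151,350 = $30,270
Total award: $151,350 + $30,270 = $181,620

$181,620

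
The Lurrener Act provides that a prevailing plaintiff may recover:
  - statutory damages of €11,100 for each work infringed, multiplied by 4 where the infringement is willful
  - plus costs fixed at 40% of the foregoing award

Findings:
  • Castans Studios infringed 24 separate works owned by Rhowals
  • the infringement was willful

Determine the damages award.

€1,491,840

Statutory damages: 24 × €11,100 = €266,400
Multiplied by 4: 4 × €266,400 = €1,065,600
Costs: 40% of €1,065,600 = €426,240
Award plus costs: €1,065,600 + €426,240 = €1,491,840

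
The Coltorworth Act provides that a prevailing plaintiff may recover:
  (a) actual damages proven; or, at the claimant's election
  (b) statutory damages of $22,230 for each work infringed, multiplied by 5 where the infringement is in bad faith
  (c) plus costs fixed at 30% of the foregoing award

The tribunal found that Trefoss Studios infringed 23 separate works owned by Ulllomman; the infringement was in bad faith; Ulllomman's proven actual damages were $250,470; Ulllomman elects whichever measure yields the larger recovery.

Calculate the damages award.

$3,323,385

Statutory damages: 23 × $22,230 = $511,290
Multiplied by 5: 5 × $511,290 = $2,556,450
Greater of actual damages ($250,470) or enhanced statutory damages ($2,556,450): $2,556,450
Costs: 30% of $2,556,450 = $766,935
Award plus costs: $2,556,450 + $766,935 = $3,323,385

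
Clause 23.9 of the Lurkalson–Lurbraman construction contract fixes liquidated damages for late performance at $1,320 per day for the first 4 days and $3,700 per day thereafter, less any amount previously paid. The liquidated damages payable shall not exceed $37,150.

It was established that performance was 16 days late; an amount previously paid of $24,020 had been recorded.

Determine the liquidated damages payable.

Liquidated damages: $25,660

First 4 days: 4 × $1,320 = $5,280
Remaining days: (16 − 4) × $3,700 = $44,400
Accrued per-day damages: $5,280 + $44,400 = $49,680
Less amount previously paid: $49,680 − $24,020 = $25,660
Cap at $37,150: $25,660 is within the cap, no reduction.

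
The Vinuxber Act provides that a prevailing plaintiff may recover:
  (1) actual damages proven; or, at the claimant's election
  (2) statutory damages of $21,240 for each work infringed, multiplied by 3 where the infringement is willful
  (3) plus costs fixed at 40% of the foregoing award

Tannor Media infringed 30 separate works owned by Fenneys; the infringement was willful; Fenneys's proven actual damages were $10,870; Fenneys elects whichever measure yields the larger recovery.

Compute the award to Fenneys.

Statutory damages: 30 × $21,240 = $637,200
Trebled: 3 × $637,200 = $1,911,600
Greater of actual damages ($10,870) or enhanced statutory damages ($1,911,600): $1,911,600
Costs: 40% of $1,911,600 = $764,640
Award plus costs: $1,911,600 + $764,640 = $2,676,240

$2,676,240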